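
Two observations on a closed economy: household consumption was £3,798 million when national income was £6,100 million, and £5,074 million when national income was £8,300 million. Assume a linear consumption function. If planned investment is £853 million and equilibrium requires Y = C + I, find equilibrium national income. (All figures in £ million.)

MPC = (5074 − 3798)/(8300 − 6100) = 1276/2200 = 0.58
a = 3798 − 0.58(6100) = 260
Equilibrium: Y = 260 + 0.58Y + 853
0.42Y = 1113, so Y = 1113/0.42 = 2650

Y = 2650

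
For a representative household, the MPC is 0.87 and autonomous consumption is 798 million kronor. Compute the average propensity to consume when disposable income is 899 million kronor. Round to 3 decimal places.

C = 798 + 0.87(899) = 1580.13
APC = C/Y = 1580.13/899 = 1.758

APC = 1.758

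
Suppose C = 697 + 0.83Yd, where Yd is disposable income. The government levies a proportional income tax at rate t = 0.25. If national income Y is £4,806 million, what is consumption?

Yd = (1 − 0.25)(4806) = 0.75(4806) = 3604.5
C = 697 + 0.83(3604.5) = 697 + 2991.735 = 3688.735

C = 3688.735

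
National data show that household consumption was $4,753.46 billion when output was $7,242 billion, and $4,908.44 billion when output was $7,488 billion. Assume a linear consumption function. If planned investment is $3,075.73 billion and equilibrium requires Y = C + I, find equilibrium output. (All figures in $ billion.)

MPC = (4908.44 − 4753.46)/(7488 − 7242) = 154.98/246 = 0.63
a = 4753.46 − 0.63(7242) = 191
Equilibrium: Y = 191 + 0.63Y + 3075.73
0.37Y = 3266.73, so Y = 3266.73/0.37 = 8829

Y = 8829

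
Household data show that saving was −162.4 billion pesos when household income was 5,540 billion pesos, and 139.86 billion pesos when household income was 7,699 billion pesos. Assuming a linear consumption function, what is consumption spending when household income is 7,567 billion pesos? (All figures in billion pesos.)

MPS = ΔS/ΔY = (139.86 − (-162.4))/(7699 − 5540) = 302.26/2159 = 0.14
MPC = 1 − MPS = 0.86
Autonomous saving = -162.4 − 0.14(5540) = -938, so a = 938
C = 938 + 0.86(7567) = 938 + 6507.62 = 7445.62

C = 7445.62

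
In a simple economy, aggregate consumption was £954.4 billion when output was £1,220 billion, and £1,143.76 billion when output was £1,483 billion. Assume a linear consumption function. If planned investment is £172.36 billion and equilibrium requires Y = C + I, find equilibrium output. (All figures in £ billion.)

Y = 887

MPC = (1143.76 − 954.4)/(1483 − 1220) = 189.36/263 = 0.72
a = 954.4 − 0.72(1220) = 76
Equilibrium: Y = 76 + 0.72Y + 172.36
0.28Y = 248.36, so Y = 248.36/0.28 = 887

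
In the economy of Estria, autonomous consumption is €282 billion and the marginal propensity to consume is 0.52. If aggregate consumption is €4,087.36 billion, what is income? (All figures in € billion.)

Y = 7318

282 + 0.52Y = 4087.36
0.52Y = 3805.36, so Y = 3805.36/0.52 = 7318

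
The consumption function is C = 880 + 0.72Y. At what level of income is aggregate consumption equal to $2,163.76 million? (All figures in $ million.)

880 + 0.72Y = 2163.76
0.72Y = 1283.76, so Y = 1283.76/0.72 = 1783

Y = 1783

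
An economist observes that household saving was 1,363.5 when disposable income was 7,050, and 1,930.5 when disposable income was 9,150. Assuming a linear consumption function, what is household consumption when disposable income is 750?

C = 1087.5

MPS = ΔS/ΔY = (1930.5 − 1363.5)/(9150 − 7050) = 567/2100 = 0.27
MPC = 1 − MPS = 0.73
Autonomous saving = 1363.5 − 0.27(7050) = -540, so a = 540
C = 540 + 0.73(750) = 540 + 547.5 = 1087.5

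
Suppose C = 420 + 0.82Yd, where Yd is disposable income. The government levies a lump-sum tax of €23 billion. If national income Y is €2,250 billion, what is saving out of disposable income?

S = -19.14

Yd = Y − T = 2250 − 23 = 2227
C = 420 + 0.82(2227) = 420 + 1826.14 = 2246.14
S = Yd − C = 2227 − 2246.14 = -19.14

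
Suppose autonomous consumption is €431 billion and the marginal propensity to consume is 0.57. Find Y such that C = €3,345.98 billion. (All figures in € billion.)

431 + 0.57Y = 3345.98
0.57Y = 2914.98, so Y = 2914.98/0.57 = 5114

Y = 5114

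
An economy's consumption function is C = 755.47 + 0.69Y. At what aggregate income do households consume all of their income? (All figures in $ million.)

At break-even, C = Y: 755.47 + 0.69Y = Y
0.31Y = 755.47, so Y = 755.47/0.31 = 2437

Y = 2437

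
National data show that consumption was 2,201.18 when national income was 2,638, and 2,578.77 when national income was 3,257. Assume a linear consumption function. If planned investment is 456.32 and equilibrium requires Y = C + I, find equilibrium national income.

Y = 2688

MPC = (2578.77 − 2201.18)/(3257 − 2638) = 377.59/619 = 0.61
a = 2201.18 − 0.61(2638) = 592
Equilibrium: Y = 592 + 0.61Y + 456.32
0.39Y = 1048.32, so Y = 1048.32/0.39 = 2688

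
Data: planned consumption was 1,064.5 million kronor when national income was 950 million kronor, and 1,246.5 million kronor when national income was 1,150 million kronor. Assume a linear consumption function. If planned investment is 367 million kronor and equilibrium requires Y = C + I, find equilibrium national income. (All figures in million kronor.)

MPC = (1246.5 − 1064.5)/(1150 − 950) = 182/200 = 0.91
a = 1064.5 − 0.91(950) = 200
Equilibrium: Y = 200 + 0.91Y + 367
0.09Y = 567, so Y = 567/0.09 = 6300

Y = 6300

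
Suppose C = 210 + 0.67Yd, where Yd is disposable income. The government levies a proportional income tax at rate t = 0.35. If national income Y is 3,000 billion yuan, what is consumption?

Yd = (1 − 0.35)(3000) = 0.65(3000) = 1950
C = 210 + 0.67(1950) = 210 + 1306.5 = 1516.5

C = 1516.5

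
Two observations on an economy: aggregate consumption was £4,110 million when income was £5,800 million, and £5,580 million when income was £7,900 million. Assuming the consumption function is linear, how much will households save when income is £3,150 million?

S = 895

MPC = (5580 − 4110)/(7900 − 5800) = 1470/2100 = 0.7
a = 4110 − 0.7(5800) = 4110 − 4060 = 50
C = 50 + 0.7(3150) = 2255
S = 3150 − 2255 = 895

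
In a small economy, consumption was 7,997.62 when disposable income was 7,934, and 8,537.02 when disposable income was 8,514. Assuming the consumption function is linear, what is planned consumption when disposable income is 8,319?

C = 8355.67

MPC = (8537.02 − 7997.62)/(8514 − 7934) = 539.4/580 = 0.93
a = 7997.62 − 0.93(7934) = 7997.62 − 7378.62 = 619
C = 619 + 0.93(8319) = 619 + 7736.67 = 8355.67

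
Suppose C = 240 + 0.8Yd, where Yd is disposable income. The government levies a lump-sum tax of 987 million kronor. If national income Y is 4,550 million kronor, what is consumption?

Yd = Y − T = 4550 − 987 = 3563
C = 240 + 0.8(3563) = 240 + 2850.4 = 3090.4

C = 3090.4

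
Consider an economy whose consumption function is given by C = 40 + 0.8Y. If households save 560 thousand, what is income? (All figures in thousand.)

Y = 3000

S = Y − C = -40 + 0.2Y
-40 + 0.2Y = 560, so 0.2Y = 600 and Y = 3000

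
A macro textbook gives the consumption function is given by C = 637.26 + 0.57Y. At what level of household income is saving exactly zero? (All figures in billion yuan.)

Y = 1482

At break-even, C = Y: 637.26 + 0.57Y = Y
0.43Y = 637.26, so Y = 637.26/0.43 = 1482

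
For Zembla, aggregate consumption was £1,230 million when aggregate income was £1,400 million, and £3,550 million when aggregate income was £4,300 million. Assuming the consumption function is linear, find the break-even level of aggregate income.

Y = 550

MPC = (3550 − 1230)/(4300 − 1400) = 2320/2900 = 0.8
a = 1230 − 0.8(1400) = 1230 − 1120 = 110
Break-even: Y = a/(1−MPC) = 110/0.2 = 550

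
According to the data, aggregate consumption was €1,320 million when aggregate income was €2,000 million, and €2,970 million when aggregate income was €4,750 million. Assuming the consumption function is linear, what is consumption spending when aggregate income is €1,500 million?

MPC = (2970 − 1320)/(4750 − 2000) = 1650/2750 = 0.6
a = 1320 − 0.6(2000) = 1320 − 1200 = 120
C = 120 + 0.6(1500) = 120 + 900 = 1020

C = 1020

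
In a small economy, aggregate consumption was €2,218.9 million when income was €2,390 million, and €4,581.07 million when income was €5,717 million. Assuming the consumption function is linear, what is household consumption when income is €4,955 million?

MPC = (4581.07 − 2218.9)/(5717 − 2390) = 2362.17/3327 = 0.71
a = 2218.9 − 0.71(2390) = 2218.9 − 1696.9 = 522
C = 522 + 0.71(4955) = 522 + 3518.05 = 4040.05

C = 4040.05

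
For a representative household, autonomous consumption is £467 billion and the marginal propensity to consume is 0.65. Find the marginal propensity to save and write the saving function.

MPS = 0.35; S = -467 + 0.35Y

MPS = 1 − MPC = 1 − 0.65 = 0.35
S = Y − C = -467 + 0.35Y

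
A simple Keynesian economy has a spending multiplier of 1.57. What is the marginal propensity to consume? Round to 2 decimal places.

k = 1/(1 − MPC), so 1 − MPC = 1/k = 1/1.57 = 0.6369
MPC = 1 − 0.6369 = 0.36

MPC = 0.36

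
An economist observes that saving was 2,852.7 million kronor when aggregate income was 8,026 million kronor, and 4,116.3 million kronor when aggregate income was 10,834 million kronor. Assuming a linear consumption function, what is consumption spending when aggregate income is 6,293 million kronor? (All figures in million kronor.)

MPS = ΔS/ΔY = (4116.3 − 2852.7)/(10834 − 8026) = 1263.6/2808 = 0.45
MPC = 1 − MPS = 0.55
Autonomous saving = 2852.7 − 0.45(8026) = -759, so a = 759
C = 759 + 0.55(6293) = 759 + 3461.15 = 4220.15

C = 4220.15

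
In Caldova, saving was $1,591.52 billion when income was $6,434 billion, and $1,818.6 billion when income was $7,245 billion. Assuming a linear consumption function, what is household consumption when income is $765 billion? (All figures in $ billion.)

MPS = ΔS/ΔY = (1818.6 − 1591.52)/(7245 − 6434) = 227.08/811 = 0.28
MPC = 1 − MPS = 0.72
Autonomous saving = 1591.52 − 0.28(6434) = -210, so a = 210
C = 210 + 0.72(765) = 210 + 550.8 = 760.8

C = 760.8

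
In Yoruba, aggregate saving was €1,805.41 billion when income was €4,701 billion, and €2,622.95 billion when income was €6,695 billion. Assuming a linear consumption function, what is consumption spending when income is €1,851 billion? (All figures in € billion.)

MPS = ΔS/ΔY = (2622.95 − 1805.41)/(6695 − 4701) = 817.54/1994 = 0.41
MPC = 1 − MPS = 0.59
Autonomous saving = 1805.41 − 0.41(4701) = -122, so a = 122
C = 122 + 0.59(1851) = 122 + 1092.09 = 1214.09

C = 1214.09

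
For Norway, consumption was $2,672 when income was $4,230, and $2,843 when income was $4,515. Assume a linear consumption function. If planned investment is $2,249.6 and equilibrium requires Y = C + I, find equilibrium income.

Y = 5959

MPC = (2843 − 2672)/(4515 − 4230) = 171/285 = 0.6
a = 2672 − 0.6(4230) = 134
Equilibrium: Y = 134 + 0.6Y + 2249.6
0.4Y = 2383.6, so Y = 2383.6/0.4 = 5959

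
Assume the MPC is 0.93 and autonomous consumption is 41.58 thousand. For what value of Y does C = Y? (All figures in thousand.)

Y = 594

At break-even, C = Y: 41.58 + 0.93Y = Y
0.07Y = 41.58, so Y = 41.58/0.07 = 594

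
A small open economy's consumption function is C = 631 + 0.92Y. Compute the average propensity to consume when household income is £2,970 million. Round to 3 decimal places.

C = 631 + 0.92(2970) = 3363.4
APC = C/Y = 3363.4/2970 = 1.132

APC = 1.132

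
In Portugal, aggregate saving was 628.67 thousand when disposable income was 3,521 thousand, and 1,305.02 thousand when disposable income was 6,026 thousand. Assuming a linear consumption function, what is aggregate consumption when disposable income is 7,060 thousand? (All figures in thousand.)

C = 5475.8

MPS = ΔS/ΔY = (1305.02 − 628.67)/(6026 − 3521) = 676.35/2505 = 0.27
MPC = 1 − MPS = 0.73
Autonomous saving = 628.67 − 0.27(3521) = -322, so a = 322
C = 322 + 0.73(7060) = 322 + 5153.8 = 5475.8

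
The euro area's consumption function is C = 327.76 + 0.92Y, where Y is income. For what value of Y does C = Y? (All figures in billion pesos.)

Y = 4097

At break-even, C = Y: 327.76 + 0.92Y = Y
0.08Y = 327.76, so Y = 327.76/0.08 = 4097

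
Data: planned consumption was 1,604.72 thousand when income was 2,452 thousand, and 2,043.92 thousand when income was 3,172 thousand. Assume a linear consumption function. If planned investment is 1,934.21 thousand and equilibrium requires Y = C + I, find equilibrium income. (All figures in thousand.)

MPC = (2043.92 − 1604.72)/(3172 − 2452) = 439.2/720 = 0.61
a = 1604.72 − 0.61(2452) = 109
Equilibrium: Y = 109 + 0.61Y + 1934.21
0.39Y = 2043.21, so Y = 2043.21/0.39 = 5239

Y = 5239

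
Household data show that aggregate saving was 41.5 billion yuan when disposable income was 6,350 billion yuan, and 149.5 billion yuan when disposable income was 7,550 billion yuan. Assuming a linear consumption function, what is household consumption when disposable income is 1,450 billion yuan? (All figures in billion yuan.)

MPS = ΔS/ΔY = (149.5 − 41.5)/(7550 − 6350) = 108/1200 = 0.09
MPC = 1 − MPS = 0.91
Autonomous saving = 41.5 − 0.09(6350) = -530, so a = 530
C = 530 + 0.91(1450) = 530 + 1319.5 = 1849.5

C = 1849.5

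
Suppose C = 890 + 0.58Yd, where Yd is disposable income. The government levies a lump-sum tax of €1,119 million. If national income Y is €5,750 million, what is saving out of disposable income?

Yd = Y − T = 5750 − 1119 = 4631
C = 890 + 0.58(4631) = 890 + 2685.98 = 3575.98
S = Yd − C = 4631 − 3575.98 = 1055.02

S = 1055.02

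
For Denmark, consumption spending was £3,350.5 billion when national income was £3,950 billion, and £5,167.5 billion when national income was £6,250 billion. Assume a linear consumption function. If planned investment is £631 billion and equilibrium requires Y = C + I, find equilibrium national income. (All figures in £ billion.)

MPC = (5167.5 − 3350.5)/(6250 − 3950) = 1817/2300 = 0.79
a = 3350.5 − 0.79(3950) = 230
Equilibrium: Y = 230 + 0.79Y + 631
0.21Y = 861, so Y = 861/0.21 = 4100

Y = 4100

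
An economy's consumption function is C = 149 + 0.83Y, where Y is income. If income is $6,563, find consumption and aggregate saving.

C = 149 + 0.83(6563) = 149 + 5447.29 = 5596.29
S = Y − C = 6563 − 5596.29 = 966.71

C = 5596.29; S = 966.71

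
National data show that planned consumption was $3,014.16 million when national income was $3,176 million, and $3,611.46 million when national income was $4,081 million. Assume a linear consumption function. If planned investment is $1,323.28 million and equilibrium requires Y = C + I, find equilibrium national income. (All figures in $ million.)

Y = 6592

MPC = (3611.46 − 3014.16)/(4081 − 3176) = 597.3/905 = 0.66
a = 3014.16 − 0.66(3176) = 918
Equilibrium: Y = 918 + 0.66Y + 1323.28
0.34Y = 2241.28, so Y = 2241.28/0.34 = 6592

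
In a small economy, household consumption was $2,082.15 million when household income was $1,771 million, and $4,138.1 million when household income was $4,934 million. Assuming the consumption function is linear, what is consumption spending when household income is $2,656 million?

C = 2657.4

MPC = (4138.1 − 2082.15)/(4934 − 1771) = 2055.95/3163 = 0.65
a = 2082.15 − 0.65(1771) = 2082.15 − 1151.15 = 931
C = 931 + 0.65(2656) = 931 + 1726.4 = 2657.4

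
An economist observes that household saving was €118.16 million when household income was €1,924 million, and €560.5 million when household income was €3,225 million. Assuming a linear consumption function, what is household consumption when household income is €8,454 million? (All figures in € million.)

C = 6115.64

MPS = ΔS/ΔY = (560.5 − 118.16)/(3225 − 1924) = 442.34/1301 = 0.34
MPC = 1 − MPS = 0.66
Autonomous saving = 118.16 − 0.34(1924) = -536, so a = 536
C = 536 + 0.66(8454) = 536 + 5579.64 = 6115.64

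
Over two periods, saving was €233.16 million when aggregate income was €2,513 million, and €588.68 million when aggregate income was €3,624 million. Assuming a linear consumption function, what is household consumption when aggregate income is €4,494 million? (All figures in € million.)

C = 3626.92

MPS = ΔS/ΔY = (588.68 − 233.16)/(3624 − 2513) = 355.52/1111 = 0.32
MPC = 1 − MPS = 0.68
Autonomous saving = 233.16 − 0.32(2513) = -571, so a = 571
C = 571 + 0.68(4494) = 571 + 3055.92 = 3626.92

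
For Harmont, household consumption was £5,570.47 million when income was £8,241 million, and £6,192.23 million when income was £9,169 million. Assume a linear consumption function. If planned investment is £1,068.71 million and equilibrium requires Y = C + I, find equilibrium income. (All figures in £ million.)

MPC = (6192.23 − 5570.47)/(9169 − 8241) = 621.76/928 = 0.67
a = 5570.47 − 0.67(8241) = 49
Equilibrium: Y = 49 + 0.67Y + 1068.71
0.33Y = 1117.71, so Y = 1117.71/0.33 = 3387

Y = 3387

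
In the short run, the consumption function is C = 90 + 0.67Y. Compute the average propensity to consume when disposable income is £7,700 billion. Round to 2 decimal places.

APC = 0.68

C = 90 + 0.67(7700) = 5249
APC = C/Y = 5249/7700 = 0.68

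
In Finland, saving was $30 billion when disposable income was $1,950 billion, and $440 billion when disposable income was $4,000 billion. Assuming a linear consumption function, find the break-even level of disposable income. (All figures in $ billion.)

MPS = ΔS/ΔY = (440 − 30)/(4000 − 1950) = 410/2050 = 0.2
MPC = 1 − MPS = 0.8
From S(1950) = 30: −a + 0.2(1950) = 30, so a = 390 − 30 = 360
Break-even (S = 0): Y = a/MPS = 360/0.2 = 1800

Y = 1800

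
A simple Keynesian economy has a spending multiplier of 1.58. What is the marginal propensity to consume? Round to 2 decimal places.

MPC = 0.37

k = 1/(1 − MPC), so 1 − MPC = 1/k = 1/1.58 = 0.6329
MPC = 1 − 0.6329 = 0.37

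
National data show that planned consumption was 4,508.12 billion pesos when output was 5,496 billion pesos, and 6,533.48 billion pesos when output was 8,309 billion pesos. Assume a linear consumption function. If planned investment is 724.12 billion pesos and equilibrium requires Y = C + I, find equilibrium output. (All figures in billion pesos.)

Y = 4554

MPC = (6533.48 − 4508.12)/(8309 − 5496) = 2025.36/2813 = 0.72
a = 4508.12 − 0.72(5496) = 551
Equilibrium: Y = 551 + 0.72Y + 724.12
0.28Y = 1275.12, so Y = 1275.12/0.28 = 4554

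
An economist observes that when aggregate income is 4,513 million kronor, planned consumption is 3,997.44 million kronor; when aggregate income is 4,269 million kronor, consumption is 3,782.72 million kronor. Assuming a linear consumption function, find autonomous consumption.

a = 26

MPC = ΔC/ΔY = (3997.44 − 3782.72)/(4513 − 4269) = 214.72/244 = 0.88
a = C − MPC·Y = 3782.72 − 0.88(4269) = 3782.72 − 3756.72 = 26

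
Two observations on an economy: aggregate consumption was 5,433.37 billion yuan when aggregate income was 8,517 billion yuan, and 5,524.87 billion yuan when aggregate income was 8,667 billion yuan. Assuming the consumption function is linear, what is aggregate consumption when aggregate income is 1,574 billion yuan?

C = 1198.14

MPC = (5524.87 − 5433.37)/(8667 − 8517) = 91.5/150 = 0.61
a = 5433.37 − 0.61(8517) = 5433.37 − 5195.37 = 238
C = 238 + 0.61(1574) = 238 + 960.14 = 1198.14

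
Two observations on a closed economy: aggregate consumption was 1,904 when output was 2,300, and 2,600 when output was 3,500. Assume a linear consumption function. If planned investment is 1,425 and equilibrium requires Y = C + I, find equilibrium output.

MPC = (2600 − 1904)/(3500 − 2300) = 696/1200 = 0.58
a = 1904 − 0.58(2300) = 570
Equilibrium: Y = 570 + 0.58Y + 1425
0.42Y = 1995, so Y = 1995/0.42 = 4750

Y = 4750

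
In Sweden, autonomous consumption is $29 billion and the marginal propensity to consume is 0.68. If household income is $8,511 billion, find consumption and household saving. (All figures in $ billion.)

C = 29 + 0.68(8511) = 29 + 5787.48 = 5816.48
S = Y − C = 8511 − 5816.48 = 2694.52

C = 5816.48; S = 2694.52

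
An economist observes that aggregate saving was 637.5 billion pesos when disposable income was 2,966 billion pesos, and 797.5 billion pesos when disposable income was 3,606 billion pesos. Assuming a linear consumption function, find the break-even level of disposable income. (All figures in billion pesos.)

Y = 416

MPS = ΔS/ΔY = (797.5 − 637.5)/(3606 − 2966) = 160/640 = 0.25
MPC = 1 − MPS = 0.75
From S(2966) = 637.5: −a + 0.25(2966) = 637.5, so a = 741.5 − 637.5 = 104
Break-even (S = 0): Y = a/MPS = 104/0.25 = 416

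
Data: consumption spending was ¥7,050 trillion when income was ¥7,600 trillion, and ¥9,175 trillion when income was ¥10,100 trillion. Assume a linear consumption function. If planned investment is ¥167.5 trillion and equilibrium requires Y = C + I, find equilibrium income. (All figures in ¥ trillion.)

Y = 5050

MPC = (9175 − 7050)/(10100 − 7600) = 2125/2500 = 0.85
a = 7050 − 0.85(7600) = 590
Equilibrium: Y = 590 + 0.85Y + 167.5
0.15Y = 757.5, so Y = 757.5/0.15 = 5050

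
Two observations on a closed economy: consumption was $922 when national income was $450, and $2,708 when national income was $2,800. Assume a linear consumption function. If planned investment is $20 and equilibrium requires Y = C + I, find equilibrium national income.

MPC = (2708 − 922)/(2800 − 450) = 1786/2350 = 0.76
a = 922 − 0.76(450) = 580
Equilibrium: Y = 580 + 0.76Y + 20
0.24Y = 600, so Y = 600/0.24 = 2500

Y = 2500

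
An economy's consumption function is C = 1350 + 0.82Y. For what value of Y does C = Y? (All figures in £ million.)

At break-even, C = Y: 1350 + 0.82Y = Y
0.18Y = 1350, so Y = 1350/0.18 = 7500

Y = 7500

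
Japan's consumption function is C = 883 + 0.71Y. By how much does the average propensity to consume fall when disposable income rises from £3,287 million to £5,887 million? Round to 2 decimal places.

ΔAPC = 0.12

At Y = 3287: C = 883 + 0.71(3287) = 3216.77, APC = 3216.77/3287 = 0.979
At Y = 5887: C = 5062.77, APC = 5062.77/5887 = 0.860
Fall in APC = 0.979 − 0.860 = 0.119 ≈ 0.12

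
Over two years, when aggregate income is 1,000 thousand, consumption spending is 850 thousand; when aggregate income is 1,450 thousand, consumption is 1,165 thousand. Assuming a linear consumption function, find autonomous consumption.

MPC = ΔC/ΔY = (1165 − 850)/(1450 − 1000) = 315/450 = 0.7
a = C − MPC·Y = 850 − 0.7(1000) = 850 − 700 = 150

a = 150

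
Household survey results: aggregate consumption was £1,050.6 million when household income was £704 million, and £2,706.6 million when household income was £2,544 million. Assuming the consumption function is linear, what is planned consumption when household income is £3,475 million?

MPC = (2706.6 − 1050.6)/(2544 − 704) = 1656/1840 = 0.9
a = 1050.6 − 0.9(704) = 1050.6 − 633.6 = 417
C = 417 + 0.9(3475) = 417 + 3127.5 = 3544.5

C = 3544.5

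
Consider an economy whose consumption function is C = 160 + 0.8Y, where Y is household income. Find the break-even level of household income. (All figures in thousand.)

At break-even, C = Y: 160 + 0.8Y = Y
0.2Y = 160, so Y = 160/0.2 = 800

Y = 800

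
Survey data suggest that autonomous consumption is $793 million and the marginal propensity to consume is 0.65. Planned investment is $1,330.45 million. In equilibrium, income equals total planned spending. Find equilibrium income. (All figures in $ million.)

Y = C + I = 793 + 0.65Y + 1330.45
Y − 0.65Y = 2123.45
0.35Y = 2123.45, so Y = 2123.45/0.35 = 6067

Y = 6067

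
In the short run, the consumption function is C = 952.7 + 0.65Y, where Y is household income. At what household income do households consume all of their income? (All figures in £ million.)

Y = 2722

At break-even, C = Y: 952.7 + 0.65Y = Y
0.35Y = 952.7, so Y = 952.7/0.35 = 2722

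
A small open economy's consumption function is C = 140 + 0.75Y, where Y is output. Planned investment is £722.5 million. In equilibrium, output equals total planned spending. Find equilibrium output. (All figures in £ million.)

Y = 3450

Y = C + I = 140 + 0.75Y + 722.5
Y − 0.75Y = 862.5
0.25Y = 862.5, so Y = 862.5/0.25 = 3450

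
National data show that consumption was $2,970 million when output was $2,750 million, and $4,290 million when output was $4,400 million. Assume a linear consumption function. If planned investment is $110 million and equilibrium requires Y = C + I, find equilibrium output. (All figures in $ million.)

Y = 4400

MPC = (4290 − 2970)/(4400 − 2750) = 1320/1650 = 0.8
a = 2970 − 0.8(2750) = 770
Equilibrium: Y = 770 + 0.8Y + 110
0.2Y = 880, so Y = 880/0.2 = 4400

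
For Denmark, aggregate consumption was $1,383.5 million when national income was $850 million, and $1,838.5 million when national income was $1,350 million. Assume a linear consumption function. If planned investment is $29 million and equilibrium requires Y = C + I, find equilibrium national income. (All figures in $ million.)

MPC = (1838.5 − 1383.5)/(1350 − 850) = 455/500 = 0.91
a = 1383.5 − 0.91(850) = 610
Equilibrium: Y = 610 + 0.91Y + 29
0.09Y = 639, so Y = 639/0.09 = 7100

Y = 7100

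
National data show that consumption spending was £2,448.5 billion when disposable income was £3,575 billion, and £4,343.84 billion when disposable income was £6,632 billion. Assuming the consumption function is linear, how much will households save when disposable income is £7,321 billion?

MPC = (4343.84 − 2448.5)/(6632 − 3575) = 1895.34/3057 = 0.62
a = 2448.5 − 0.62(3575) = 2448.5 − 2216.5 = 232
C = 232 + 0.62(7321) = 4771.02
S = 7321 − 4771.02 = 2549.98

S = 2549.98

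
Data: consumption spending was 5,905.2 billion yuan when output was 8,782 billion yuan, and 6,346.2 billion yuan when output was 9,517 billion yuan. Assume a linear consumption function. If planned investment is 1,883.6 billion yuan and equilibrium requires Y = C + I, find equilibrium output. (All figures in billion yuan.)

MPC = (6346.2 − 5905.2)/(9517 − 8782) = 441/735 = 0.6
a = 5905.2 − 0.6(8782) = 636
Equilibrium: Y = 636 + 0.6Y + 1883.6
0.4Y = 2519.6, so Y = 2519.6/0.4 = 6299

Y = 6299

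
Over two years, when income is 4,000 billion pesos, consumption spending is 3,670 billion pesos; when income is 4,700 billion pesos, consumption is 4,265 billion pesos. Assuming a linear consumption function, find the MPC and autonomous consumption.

MPC = 0.85; a = 270

MPC = ΔC/ΔY = (4265 − 3670)/(4700 − 4000) = 595/700 = 0.85
a = C − MPC·Y = 3670 − 0.85(4000) = 3670 − 3400 = 270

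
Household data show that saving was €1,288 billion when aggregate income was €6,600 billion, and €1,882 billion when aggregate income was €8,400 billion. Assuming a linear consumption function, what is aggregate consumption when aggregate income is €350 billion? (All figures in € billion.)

C = 1124.5

MPS = ΔS/ΔY = (1882 − 1288)/(8400 − 6600) = 594/1800 = 0.33
MPC = 1 − MPS = 0.67
Autonomous saving = 1288 − 0.33(6600) = -890, so a = 890
C = 890 + 0.67(350) = 890 + 234.5 = 1124.5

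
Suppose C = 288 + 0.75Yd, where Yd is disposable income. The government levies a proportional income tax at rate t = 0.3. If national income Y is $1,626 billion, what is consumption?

C = 1141.65

Yd = (1 − 0.3)(1626) = 0.7(1626) = 1138.2
C = 288 + 0.75(1138.2) = 288 + 853.65 = 1141.65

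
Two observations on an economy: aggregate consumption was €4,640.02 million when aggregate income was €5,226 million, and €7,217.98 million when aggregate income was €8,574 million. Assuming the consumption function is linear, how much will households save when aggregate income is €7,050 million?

S = 1005.5

MPC = (7217.98 − 4640.02)/(8574 − 5226) = 2577.96/3348 = 0.77
a = 4640.02 − 0.77(5226) = 4640.02 − 4024.02 = 616
C = 616 + 0.77(7050) = 6044.5
S = 7050 − 6044.5 = 1005.5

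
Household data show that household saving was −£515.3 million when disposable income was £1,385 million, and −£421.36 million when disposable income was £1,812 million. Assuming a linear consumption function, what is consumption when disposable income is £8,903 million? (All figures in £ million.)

C = 7764.34

MPS = ΔS/ΔY = (-421.36 − (-515.3))/(1812 − 1385) = 93.94/427 = 0.22
MPC = 1 − MPS = 0.78
Autonomous saving = -515.3 − 0.22(1385) = -820, so a = 820
C = 820 + 0.78(8903) = 820 + 6944.34 = 7764.34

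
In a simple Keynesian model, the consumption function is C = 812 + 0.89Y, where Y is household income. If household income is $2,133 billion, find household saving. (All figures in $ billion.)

S = -577.37

C = 812 + 0.89(2133) = 812 + 1898.37 = 2710.37
S = Y − C = 2133 − 2710.37 = -577.37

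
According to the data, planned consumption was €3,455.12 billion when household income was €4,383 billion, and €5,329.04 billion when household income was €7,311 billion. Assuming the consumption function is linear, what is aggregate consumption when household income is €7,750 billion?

C = 5610

MPC = (5329.04 − 3455.12)/(7311 − 4383) = 1873.92/2928 = 0.64
a = 3455.12 − 0.64(4383) = 3455.12 − 2805.12 = 650
C = 650 + 0.64(7750) = 650 + 4960 = 5610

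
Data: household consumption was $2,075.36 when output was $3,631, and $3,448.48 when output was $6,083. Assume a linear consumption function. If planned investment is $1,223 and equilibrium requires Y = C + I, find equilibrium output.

MPC = (3448.48 − 2075.36)/(6083 − 3631) = 1373.12/2452 = 0.56
a = 2075.36 − 0.56(3631) = 42
Equilibrium: Y = 42 + 0.56Y + 1223
0.44Y = 1265, so Y = 1265/0.44 = 2875

Y = 2875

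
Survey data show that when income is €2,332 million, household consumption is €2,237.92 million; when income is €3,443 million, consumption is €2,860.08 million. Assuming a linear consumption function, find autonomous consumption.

MPC = ΔC/ΔY = (2860.08 − 2237.92)/(3443 − 2332) = 622.16/1111 = 0.56
a = C − MPC·Y = 2237.92 − 0.56(2332) = 2237.92 − 1305.92 = 932

a = 932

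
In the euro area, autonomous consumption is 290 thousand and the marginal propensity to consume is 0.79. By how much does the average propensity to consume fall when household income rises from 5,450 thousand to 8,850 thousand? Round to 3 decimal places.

At Y = 5450: C = 290 + 0.79(5450) = 4595.5, APC = 4595.5/5450 = 0.8432
At Y = 8850: C = 7281.5, APC = 7281.5/8850 = 0.8228
Fall in APC = 0.8432 − 0.8228 = 0.0204 ≈ 0.020

ΔAPC = 0.020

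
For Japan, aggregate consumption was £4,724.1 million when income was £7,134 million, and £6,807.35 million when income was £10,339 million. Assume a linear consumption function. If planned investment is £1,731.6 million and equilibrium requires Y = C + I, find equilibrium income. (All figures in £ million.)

MPC = (6807.35 − 4724.1)/(10339 − 7134) = 2083.25/3205 = 0.65
a = 4724.1 − 0.65(7134) = 87
Equilibrium: Y = 87 + 0.65Y + 1731.6
0.35Y = 1818.6, so Y = 1818.6/0.35 = 5196

Y = 5196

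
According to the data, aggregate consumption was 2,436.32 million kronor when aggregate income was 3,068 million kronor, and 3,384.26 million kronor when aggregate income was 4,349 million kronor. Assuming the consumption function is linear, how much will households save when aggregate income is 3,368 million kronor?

MPC = (3384.26 − 2436.32)/(4349 − 3068) = 947.94/1281 = 0.74
a = 2436.32 − 0.74(3068) = 2436.32 − 2270.32 = 166
C = 166 + 0.74(3368) = 2658.32
S = 3368 − 2658.32 = 709.68

S = 709.68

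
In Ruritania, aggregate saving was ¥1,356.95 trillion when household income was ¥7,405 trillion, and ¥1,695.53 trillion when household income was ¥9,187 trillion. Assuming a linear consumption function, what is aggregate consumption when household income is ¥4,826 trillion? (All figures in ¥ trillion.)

MPS = ΔS/ΔY = (1695.53 − 1356.95)/(9187 − 7405) = 338.58/1782 = 0.19
MPC = 1 − MPS = 0.81
Autonomous saving = 1356.95 − 0.19(7405) = -50, so a = 50
C = 50 + 0.81(4826) = 50 + 3909.06 = 3959.06

C = 3959.06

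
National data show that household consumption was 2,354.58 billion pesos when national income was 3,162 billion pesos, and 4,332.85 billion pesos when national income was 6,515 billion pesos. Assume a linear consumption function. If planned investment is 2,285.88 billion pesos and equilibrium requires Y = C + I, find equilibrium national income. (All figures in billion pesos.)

Y = 6768

MPC = (4332.85 − 2354.58)/(6515 − 3162) = 1978.27/3353 = 0.59
a = 2354.58 − 0.59(3162) = 489
Equilibrium: Y = 489 + 0.59Y + 2285.88
0.41Y = 2774.88, so Y = 2774.88/0.41 = 6768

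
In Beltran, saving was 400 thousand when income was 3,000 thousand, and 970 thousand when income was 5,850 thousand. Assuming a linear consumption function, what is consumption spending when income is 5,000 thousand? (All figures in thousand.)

MPS = ΔS/ΔY = (970 − 400)/(5850 − 3000) = 570/2850 = 0.2
MPC = 1 − MPS = 0.8
Autonomous saving = 400 − 0.2(3000) = -200, so a = 200
C = 200 + 0.8(5000) = 200 + 4000 = 4200

C = 4200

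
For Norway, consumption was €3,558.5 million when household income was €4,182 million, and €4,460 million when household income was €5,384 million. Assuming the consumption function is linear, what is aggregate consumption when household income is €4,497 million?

MPC = (4460 − 3558.5)/(5384 − 4182) = 901.5/1202 = 0.75
a = 3558.5 − 0.75(4182) = 3558.5 − 3136.5 = 422
C = 422 + 0.75(4497) = 422 + 3372.75 = 3794.75

C = 3794.75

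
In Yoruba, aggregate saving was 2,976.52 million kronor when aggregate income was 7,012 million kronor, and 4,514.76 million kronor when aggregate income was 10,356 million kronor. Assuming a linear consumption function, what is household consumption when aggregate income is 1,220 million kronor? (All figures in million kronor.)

MPS = ΔS/ΔY = (4514.76 − 2976.52)/(10356 − 7012) = 1538.24/3344 = 0.46
MPC = 1 − MPS = 0.54
Autonomous saving = 2976.52 − 0.46(7012) = -249, so a = 249
C = 249 + 0.54(1220) = 249 + 658.8 = 907.8

C = 907.8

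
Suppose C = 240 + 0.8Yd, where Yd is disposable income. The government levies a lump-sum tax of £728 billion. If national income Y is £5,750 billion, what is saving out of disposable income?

Yd = Y − T = 5750 − 728 = 5022
C = 240 + 0.8(5022) = 240 + 4017.6 = 4257.6
S = Yd − C = 5022 − 4257.6 = 764.4

S = 764.4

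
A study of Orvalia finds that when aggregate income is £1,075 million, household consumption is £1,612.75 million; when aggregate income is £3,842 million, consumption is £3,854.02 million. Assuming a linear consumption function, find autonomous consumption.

a = 742

MPC = ΔC/ΔY = (3854.02 − 1612.75)/(3842 − 1075) = 2241.27/2767 = 0.81
a = C − MPC·Y = 1612.75 − 0.81(1075) = 1612.75 − 870.75 = 742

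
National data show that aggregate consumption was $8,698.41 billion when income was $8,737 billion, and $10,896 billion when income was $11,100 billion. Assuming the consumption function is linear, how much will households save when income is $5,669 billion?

MPC = (10896 − 8698.41)/(11100 − 8737) = 2197.59/2363 = 0.93
a = 8698.41 − 0.93(8737) = 8698.41 − 8125.41 = 573
C = 573 + 0.93(5669) = 5845.17
S = 5669 − 5845.17 = -176.17

S = -176.17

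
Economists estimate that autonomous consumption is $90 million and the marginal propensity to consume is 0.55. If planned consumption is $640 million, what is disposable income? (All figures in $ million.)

90 + 0.55Y = 640
0.55Y = 550, so Y = 550/0.55 = 1000

Y = 1000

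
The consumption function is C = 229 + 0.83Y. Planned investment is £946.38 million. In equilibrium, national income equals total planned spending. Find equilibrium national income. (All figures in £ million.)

Y = C + I = 229 + 0.83Y + 946.38
Y − 0.83Y = 1175.38
0.17Y = 1175.38, so Y = 1175.38/0.17 = 6914

Y = 6914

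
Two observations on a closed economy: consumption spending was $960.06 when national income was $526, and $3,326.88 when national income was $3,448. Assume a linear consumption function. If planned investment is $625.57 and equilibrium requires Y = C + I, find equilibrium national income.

MPC = (3326.88 − 960.06)/(3448 − 526) = 2366.82/2922 = 0.81
a = 960.06 − 0.81(526) = 534
Equilibrium: Y = 534 + 0.81Y + 625.57
0.19Y = 1159.57, so Y = 1159.57/0.19 = 6103

Y = 6103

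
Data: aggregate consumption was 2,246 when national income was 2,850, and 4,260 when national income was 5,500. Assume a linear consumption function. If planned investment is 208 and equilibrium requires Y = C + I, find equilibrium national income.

MPC = (4260 − 2246)/(5500 − 2850) = 2014/2650 = 0.76
a = 2246 − 0.76(2850) = 80
Equilibrium: Y = 80 + 0.76Y + 208
0.24Y = 288, so Y = 288/0.24 = 1200

Y = 1200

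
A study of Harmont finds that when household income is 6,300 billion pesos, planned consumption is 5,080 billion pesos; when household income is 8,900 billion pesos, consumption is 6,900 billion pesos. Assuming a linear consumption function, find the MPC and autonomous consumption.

MPC = ΔC/ΔY = (6900 − 5080)/(8900 − 6300) = 1820/2600 = 0.7
a = C − MPC·Y = 5080 − 0.7(6300) = 5080 − 4410 = 670

MPC = 0.7; a = 670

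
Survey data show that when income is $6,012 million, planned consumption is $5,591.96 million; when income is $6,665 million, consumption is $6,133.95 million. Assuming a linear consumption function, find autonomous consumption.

a = 602

MPC = ΔC/ΔY = (6133.95 − 5591.96)/(6665 − 6012) = 541.99/653 = 0.83
a = C − MPC·Y = 5591.96 − 0.83(6012) = 5591.96 − 4989.96 = 602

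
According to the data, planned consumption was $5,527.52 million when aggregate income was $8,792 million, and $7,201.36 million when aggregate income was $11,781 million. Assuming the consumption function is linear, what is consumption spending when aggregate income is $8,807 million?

C = 5535.92

MPC = (7201.36 − 5527.52)/(11781 − 8792) = 1673.84/2989 = 0.56
a = 5527.52 − 0.56(8792) = 5527.52 − 4923.52 = 604
C = 604 + 0.56(8807) = 604 + 4931.92 = 5535.92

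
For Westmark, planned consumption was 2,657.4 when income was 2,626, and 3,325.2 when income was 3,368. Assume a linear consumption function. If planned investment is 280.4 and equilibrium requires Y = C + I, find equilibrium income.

Y = 5744

MPC = (3325.2 − 2657.4)/(3368 − 2626) = 667.8/742 = 0.9
a = 2657.4 − 0.9(2626) = 294
Equilibrium: Y = 294 + 0.9Y + 280.4
0.1Y = 574.4, so Y = 574.4/0.1 = 5744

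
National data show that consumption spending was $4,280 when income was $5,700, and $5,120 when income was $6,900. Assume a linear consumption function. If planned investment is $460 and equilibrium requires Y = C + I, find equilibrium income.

MPC = (5120 − 4280)/(6900 − 5700) = 840/1200 = 0.7
a = 4280 − 0.7(5700) = 290
Equilibrium: Y = 290 + 0.7Y + 460
0.3Y = 750, so Y = 750/0.3 = 2500

Y = 2500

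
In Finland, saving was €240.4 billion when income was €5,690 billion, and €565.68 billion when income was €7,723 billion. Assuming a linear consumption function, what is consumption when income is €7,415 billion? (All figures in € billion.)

MPS = ΔS/ΔY = (565.68 − 240.4)/(7723 − 5690) = 325.28/2033 = 0.16
MPC = 1 − MPS = 0.84
Autonomous saving = 240.4 − 0.16(5690) = -670, so a = 670
C = 670 + 0.84(7415) = 670 + 6228.6 = 6898.6

C = 6898.6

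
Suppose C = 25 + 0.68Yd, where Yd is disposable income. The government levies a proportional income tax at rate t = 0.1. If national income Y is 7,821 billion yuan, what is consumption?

Yd = (1 − 0.1)(7821) = 0.9(7821) = 7038.9
C = 25 + 0.68(7038.9) = 25 + 4786.452 = 4811.452

C = 4811.452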